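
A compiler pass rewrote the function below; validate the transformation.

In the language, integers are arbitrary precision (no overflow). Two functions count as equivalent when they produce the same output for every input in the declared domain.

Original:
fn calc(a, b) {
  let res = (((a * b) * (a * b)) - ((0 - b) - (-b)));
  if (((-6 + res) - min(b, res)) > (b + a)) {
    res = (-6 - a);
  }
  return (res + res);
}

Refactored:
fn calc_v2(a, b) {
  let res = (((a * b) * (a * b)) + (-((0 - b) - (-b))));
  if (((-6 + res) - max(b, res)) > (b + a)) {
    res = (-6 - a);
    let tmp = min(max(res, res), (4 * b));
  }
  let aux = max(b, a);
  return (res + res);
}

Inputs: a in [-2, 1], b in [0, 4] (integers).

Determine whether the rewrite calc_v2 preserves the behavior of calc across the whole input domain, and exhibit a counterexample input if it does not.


Not equivalent: a=-2, b=2 separates them (-8 vs 32).
calc: res = 16; (((-6 + res) - min(b, res)) > (b + a)) -> true; res = -4; return -8
calc_v2: res = 16; (((-6 + res) - max(b, res)) > (b + a)) -> false; aux = 2; return 32
verdict: not equivalent; witness: a=-2, b=2


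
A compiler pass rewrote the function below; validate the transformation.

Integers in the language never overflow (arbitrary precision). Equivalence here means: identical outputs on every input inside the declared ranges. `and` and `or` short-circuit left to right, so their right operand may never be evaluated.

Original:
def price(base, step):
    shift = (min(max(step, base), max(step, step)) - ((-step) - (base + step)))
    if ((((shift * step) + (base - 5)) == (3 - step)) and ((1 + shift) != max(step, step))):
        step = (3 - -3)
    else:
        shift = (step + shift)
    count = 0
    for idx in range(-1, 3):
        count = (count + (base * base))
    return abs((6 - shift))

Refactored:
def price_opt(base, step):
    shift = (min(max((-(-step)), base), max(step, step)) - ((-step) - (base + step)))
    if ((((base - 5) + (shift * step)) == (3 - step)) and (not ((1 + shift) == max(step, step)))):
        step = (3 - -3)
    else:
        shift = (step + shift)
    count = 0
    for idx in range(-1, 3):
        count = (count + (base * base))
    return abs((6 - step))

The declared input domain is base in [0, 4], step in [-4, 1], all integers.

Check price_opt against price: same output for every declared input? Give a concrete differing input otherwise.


Evaluate both at base=0, step=-4.
price: shift=-12, then ((((shift * step) + (base - 5)) == (3 - step)) and ((1 + shift) != max(step, step))) is false, then shift=-16, then count=0, then (idx=-1), then count=0, then (idx=0), then count=0, then (idx=1), then count=0, then (idx=2), then count=0, then returns 22
price_opt: shift=-12, then ((((base - 5) + (shift * step)) == (3 - step)) and (not ((1 + shift) == max(step, step)))) is false, then shift=-16, then count=0, then (idx=-1), then count=0, then (idx=0), then count=0, then (idx=1), then count=0, then (idx=2), then count=0, then returns 10
22 and 10 differ, so these are not the same function on this domain.
verdict: not equivalent; witness: base=0, step=-4


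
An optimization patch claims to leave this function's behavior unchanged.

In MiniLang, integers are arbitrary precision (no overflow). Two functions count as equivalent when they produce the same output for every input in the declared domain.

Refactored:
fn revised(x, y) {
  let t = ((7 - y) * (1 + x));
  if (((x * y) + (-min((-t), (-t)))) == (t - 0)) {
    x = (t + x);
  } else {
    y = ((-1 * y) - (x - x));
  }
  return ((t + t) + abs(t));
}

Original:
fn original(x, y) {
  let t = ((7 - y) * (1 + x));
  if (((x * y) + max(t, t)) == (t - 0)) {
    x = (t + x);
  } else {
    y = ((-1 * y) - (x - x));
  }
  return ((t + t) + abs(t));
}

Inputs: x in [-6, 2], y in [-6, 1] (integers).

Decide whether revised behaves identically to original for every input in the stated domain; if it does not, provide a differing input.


Comparing the listings, the differences include: min/max/abs usage differs.
As a probe, take x=-1, y=1: original runs t becomes 0; next (((x * y) + max(t, t)) == (t - 0)) evaluates to false; next y becomes -1; next final value 0; revised runs t becomes 0; next (((x * y) + (-min((-t), (-t)))) == (t - 0)) evaluates to false; next y becomes -1; next final value 0; both end at 0.
Every one of the 72 inputs gives matching results.
verdict: equivalent


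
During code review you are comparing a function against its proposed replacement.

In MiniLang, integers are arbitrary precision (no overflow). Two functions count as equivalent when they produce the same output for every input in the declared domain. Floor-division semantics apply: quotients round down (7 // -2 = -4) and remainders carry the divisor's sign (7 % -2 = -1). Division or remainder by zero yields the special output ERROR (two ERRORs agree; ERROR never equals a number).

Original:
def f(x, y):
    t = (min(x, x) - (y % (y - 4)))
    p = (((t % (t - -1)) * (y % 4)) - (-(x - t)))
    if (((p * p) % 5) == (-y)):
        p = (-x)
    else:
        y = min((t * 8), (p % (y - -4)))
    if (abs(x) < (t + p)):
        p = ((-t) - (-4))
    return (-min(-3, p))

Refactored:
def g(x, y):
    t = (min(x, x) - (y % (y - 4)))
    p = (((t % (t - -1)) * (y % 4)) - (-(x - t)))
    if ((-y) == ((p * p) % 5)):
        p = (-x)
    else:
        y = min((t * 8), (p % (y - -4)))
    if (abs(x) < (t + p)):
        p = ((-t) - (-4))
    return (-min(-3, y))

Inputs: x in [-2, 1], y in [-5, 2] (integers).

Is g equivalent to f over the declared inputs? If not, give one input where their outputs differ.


The rewrite breaks on x=-2, y=2, where the results are 3 and 16.
f: t = -2; p = 0; (((p * p) % 5) == (-y)) -> false; y = -16; (abs(x) < (t + p)) -> false; return 3
g: t = -2; p = 0; ((-y) == ((p * p) % 5)) -> false; y = -16; (abs(x) < (t + p)) -> false; return 16
verdict: not equivalent; witness: x=-2, y=2


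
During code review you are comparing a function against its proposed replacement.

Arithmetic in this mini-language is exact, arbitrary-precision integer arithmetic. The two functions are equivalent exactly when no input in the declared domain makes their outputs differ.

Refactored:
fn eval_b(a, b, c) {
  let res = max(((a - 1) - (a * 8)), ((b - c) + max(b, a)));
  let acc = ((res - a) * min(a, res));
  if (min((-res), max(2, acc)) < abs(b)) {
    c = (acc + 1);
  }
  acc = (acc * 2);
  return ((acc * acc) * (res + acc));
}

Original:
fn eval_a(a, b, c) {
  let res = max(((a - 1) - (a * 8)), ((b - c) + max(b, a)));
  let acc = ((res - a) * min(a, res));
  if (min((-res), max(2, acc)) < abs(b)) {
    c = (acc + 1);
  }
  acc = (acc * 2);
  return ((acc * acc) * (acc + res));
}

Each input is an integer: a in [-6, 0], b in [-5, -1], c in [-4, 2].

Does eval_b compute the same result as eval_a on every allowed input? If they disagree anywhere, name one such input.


This is a faithful refactor — same computation, different form, but the computed results match everywhere.
As a probe, take a=-3, b=-2, c=-4: eval_a runs res := 20 | acc := -69 | (min((-res), max(2, acc)) < abs(b)): true | c := -68 | acc := -138 | result -2247192; eval_b runs res := 20 | acc := -69 | (min((-res), max(2, acc)) < abs(b)): true | c := -68 | acc := -138 | result -2247192; both end at -2247192.
Every one of the 245 inputs gives matching results.
verdict: equivalent


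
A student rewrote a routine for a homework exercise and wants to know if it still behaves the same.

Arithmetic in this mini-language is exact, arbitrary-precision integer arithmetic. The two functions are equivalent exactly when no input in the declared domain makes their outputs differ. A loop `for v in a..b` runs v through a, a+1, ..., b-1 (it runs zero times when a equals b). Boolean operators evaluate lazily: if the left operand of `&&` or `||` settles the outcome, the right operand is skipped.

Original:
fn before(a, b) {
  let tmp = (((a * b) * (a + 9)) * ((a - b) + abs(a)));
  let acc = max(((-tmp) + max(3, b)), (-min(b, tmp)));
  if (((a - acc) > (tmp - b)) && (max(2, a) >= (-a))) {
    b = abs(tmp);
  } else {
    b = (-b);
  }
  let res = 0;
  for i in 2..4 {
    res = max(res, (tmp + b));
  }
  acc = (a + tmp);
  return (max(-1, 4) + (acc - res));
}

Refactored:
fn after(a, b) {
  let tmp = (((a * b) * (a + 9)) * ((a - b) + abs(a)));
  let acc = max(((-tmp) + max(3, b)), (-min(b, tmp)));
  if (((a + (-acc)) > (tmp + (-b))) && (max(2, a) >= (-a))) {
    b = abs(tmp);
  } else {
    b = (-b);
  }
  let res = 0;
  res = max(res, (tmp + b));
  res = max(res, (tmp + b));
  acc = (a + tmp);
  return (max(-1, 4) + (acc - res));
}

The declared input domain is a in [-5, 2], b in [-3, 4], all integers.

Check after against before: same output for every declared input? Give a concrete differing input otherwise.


The two are interchangeable: min/max/abs usage differs, plus loop structure differs, plus local variable names differ, plus arithmetic usage differs, and every declared input agrees.
As a probe, take a=-1, b=-3: before runs tmp=72, then acc=3, then (((a - acc) > (tmp - b)) && (max(2, a) >= (-a))) is false, then b=3, then res=0, then (i=2), then res=75, then (i=3), then res=75, then acc=71, then returns 0; after runs tmp=72, then acc=3, then (((a + (-acc)) > (tmp + (-b))) && (max(2, a) >= (-a))) is false, then b=3, then res=0, then res=75, then res=75, then acc=71, then returns 0; both end at 0.
Every one of the 64 inputs gives matching results.
verdict: equivalent


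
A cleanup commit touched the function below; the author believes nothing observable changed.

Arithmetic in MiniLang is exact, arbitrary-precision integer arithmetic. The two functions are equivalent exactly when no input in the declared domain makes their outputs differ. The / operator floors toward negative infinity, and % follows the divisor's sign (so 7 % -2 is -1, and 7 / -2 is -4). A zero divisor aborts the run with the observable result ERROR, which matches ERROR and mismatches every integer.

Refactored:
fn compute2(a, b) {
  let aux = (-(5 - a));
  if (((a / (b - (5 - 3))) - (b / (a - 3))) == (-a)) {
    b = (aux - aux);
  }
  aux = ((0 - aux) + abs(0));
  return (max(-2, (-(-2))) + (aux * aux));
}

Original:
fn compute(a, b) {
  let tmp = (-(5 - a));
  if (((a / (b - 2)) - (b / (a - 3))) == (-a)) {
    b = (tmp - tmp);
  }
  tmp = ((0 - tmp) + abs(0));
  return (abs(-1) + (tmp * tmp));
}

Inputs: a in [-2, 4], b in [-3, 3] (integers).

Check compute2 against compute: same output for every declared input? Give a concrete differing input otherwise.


Run the pair on a=-2, b=-3.
compute: tmp = -7; (((a / (b - 2)) - (b / (a - 3))) == (-a)) -> false; tmp = 7; return 50
compute2: aux = -7; (((a / (b - (5 - 3))) - (b / (a - 3))) == (-a)) -> false; aux = 7; return 51
50 != 51, so the rewrite changes behavior.
verdict: not equivalent; witness: a=-2, b=-3


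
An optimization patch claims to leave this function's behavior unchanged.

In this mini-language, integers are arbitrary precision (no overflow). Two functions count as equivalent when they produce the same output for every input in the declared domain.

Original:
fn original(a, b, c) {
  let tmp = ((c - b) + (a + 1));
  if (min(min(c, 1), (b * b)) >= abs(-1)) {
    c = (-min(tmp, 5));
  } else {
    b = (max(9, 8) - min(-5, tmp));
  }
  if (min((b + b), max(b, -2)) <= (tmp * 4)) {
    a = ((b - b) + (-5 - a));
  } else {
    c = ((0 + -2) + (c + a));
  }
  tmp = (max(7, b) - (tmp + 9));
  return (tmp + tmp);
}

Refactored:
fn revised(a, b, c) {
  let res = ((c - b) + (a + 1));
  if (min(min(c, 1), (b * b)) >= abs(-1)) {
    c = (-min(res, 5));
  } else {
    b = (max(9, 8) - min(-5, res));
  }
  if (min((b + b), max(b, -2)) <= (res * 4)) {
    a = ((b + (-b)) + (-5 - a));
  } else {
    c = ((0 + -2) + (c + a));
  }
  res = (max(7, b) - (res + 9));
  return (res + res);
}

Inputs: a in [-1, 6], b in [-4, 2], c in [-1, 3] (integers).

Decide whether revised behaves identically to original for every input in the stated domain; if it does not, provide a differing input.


The two are interchangeable: local variable names differ, plus arithmetic usage differs, and every declared input agrees.
Spot check at a=3, b=-4, c=2 — original: tmp := 10 | (min(min(c, 1), (b * b)) >= abs(-1)): true | c := -5 | (min((b + b), max(b, -2)) <= (tmp * 4)): true | a := -8 | tmp := -12 | result -24. revised: res := 10 | (min(min(c, 1), (b * b)) >= abs(-1)): true | c := -5 | (min((b + b), max(b, -2)) <= (res * 4)): true | a := -8 | res := -12 | result -24. Both give -24.
An exhaustive pass over the 280 declared inputs shows identical outputs.
verdict: equivalent


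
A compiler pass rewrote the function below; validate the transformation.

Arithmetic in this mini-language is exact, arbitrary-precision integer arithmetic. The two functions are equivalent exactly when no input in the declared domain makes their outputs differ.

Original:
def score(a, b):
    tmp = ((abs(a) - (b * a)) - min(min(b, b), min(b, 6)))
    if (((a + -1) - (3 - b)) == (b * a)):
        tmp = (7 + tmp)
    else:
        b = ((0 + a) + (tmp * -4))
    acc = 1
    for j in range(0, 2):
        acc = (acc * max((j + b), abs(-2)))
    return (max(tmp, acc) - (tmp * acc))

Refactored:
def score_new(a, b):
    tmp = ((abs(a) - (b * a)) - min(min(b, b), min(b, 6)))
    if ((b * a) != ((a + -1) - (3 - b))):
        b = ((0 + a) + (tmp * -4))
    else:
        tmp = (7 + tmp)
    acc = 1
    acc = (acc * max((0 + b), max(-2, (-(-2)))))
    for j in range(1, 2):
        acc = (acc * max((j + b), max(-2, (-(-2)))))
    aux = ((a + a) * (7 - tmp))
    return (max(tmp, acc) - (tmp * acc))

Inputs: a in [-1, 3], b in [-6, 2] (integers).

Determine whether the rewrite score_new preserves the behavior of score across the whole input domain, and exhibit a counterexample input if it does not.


Behavior is preserved: although comparison usage differs; min/max/abs usage differs; loop structure differs; local variable names differ; statement counts differ; constant usage differs; arithmetic usage differs, the outputs never diverge.
Tracing a=1, b=2: score: tmp becomes -3; next (((a + -1) - (3 - b)) == (b * a)) evaluates to false; next b becomes 13; next acc becomes 1; next at j=0:; next acc becomes 13; next at j=1:; next acc becomes 182; next final value 728 | score_new: tmp becomes -3; next ((b * a) != ((a + -1) - (3 - b))) evaluates to true; next b becomes 13; next acc becomes 1; next acc becomes 13; next at j=1:; next acc becomes 182; next aux becomes 20; next final value 728 — matching result 728.
Sweeping the whole domain (45 inputs) finds no disagreement.
verdict: equivalent


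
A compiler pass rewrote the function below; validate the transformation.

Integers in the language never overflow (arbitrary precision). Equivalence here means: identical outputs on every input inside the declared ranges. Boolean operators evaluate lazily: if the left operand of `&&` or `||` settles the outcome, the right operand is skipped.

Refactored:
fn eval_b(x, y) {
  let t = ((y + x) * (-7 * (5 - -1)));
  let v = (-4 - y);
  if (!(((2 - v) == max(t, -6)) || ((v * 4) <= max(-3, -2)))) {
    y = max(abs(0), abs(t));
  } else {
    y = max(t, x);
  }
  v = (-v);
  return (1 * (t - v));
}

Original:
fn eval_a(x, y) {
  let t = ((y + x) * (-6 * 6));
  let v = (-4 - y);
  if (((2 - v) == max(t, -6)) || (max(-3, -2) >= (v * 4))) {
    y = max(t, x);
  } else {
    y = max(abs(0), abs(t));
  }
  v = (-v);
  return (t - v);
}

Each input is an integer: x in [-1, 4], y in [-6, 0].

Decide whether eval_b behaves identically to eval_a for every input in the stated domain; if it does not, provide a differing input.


Not equivalent: x=-1, y=-6 separates them (254 vs 296).
eval_a: t = 252; v = 2; (((2 - v) == max(t, -6)) || (max(-3, -2) >= (v * 4))) -> false; y = 252; v = -2; return 254
eval_b: t = 294; v = 2; (!(((2 - v) == max(t, -6)) || ((v * 4) <= max(-3, -2)))) -> true; y = 294; v = -2; return 296
verdict: not equivalent; witness: x=-1, y=-6


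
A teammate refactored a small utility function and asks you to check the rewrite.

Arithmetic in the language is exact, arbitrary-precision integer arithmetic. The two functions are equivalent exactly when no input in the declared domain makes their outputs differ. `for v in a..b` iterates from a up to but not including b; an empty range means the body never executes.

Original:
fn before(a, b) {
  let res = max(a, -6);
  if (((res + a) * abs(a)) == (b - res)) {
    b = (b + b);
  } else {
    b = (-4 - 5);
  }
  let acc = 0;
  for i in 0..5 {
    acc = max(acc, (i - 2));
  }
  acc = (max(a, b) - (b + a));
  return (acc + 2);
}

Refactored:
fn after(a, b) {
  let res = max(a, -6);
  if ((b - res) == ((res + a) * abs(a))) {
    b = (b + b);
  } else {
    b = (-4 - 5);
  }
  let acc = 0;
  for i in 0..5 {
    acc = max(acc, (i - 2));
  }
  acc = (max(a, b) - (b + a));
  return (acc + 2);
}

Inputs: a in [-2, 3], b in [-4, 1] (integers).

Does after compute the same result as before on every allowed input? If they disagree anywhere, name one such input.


Side by side, the visible changes include: same computation, different form.
One worked example (a=-2, b=-2) — before: res = -2; (((res + a) * abs(a)) == (b - res)) -> false; b = -9; acc = 0; [i=0]; acc = 0; [i=1]; acc = 0; [i=2]; acc = 0; [i=3]; acc = 1; [i=4]; acc = 2; acc = 9; return 11; after: res = -2; ((b - res) == ((res + a) * abs(a))) -> false; b = -9; acc = 0; [i=0]; acc = 0; [i=1]; acc = 0; [i=2]; acc = 0; [i=3]; acc = 1; [i=4]; acc = 2; acc = 9; return 11; agreement on 11.
Checked all 36 inputs in the declared domain: the outputs agree on every one.
verdict: equivalent


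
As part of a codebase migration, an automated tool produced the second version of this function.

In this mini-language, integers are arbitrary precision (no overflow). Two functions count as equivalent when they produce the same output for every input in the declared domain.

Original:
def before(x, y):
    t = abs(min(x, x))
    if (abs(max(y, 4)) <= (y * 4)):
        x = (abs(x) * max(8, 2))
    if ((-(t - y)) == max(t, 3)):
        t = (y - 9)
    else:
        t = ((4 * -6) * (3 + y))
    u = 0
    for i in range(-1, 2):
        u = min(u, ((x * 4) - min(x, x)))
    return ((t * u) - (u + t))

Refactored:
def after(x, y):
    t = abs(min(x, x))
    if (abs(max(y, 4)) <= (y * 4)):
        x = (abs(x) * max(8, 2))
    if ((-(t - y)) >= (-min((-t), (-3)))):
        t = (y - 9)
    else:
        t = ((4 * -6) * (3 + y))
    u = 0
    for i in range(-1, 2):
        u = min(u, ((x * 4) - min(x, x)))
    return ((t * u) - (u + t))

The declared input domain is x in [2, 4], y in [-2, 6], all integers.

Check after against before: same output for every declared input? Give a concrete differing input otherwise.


The rewrite breaks on x=2, y=6, where the results are 216 and 3.
before: t := 2 | (abs(max(y, 4)) <= (y * 4)): true | x := 16 | ((-(t - y)) == max(t, 3)): false | t := -216 | u := 0 | iter i=-1: | u := 0 | iter i=0: | u := 0 | iter i=1: | u := 0 | result 216
after: t := 2 | (abs(max(y, 4)) <= (y * 4)): true | x := 16 | ((-(t - y)) >= (-min((-t), (-3)))): true | t := -3 | u := 0 | iter i=-1: | u := 0 | iter i=0: | u := 0 | iter i=1: | u := 0 | result 3
verdict: not equivalent; witness: x=2, y=6


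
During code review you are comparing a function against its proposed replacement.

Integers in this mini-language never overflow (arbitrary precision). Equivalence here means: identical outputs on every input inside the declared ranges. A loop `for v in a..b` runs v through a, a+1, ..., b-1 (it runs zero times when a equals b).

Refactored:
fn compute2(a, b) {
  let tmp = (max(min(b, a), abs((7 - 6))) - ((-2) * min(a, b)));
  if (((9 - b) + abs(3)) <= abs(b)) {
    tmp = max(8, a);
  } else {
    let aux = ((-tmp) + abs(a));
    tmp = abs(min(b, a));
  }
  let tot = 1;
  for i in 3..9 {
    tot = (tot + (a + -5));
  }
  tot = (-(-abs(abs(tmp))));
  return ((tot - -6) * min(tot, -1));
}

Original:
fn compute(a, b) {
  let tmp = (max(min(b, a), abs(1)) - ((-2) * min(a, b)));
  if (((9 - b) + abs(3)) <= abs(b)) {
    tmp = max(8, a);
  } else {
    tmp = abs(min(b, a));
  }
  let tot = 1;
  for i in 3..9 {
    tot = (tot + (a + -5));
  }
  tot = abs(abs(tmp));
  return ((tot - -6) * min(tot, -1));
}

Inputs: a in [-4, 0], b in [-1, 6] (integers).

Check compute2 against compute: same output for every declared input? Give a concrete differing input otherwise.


Behavior is preserved: although constant usage differs; also statement counts differ; also arithmetic usage differs; also local variable names differ; also min/max/abs usage differs, the outputs never diverge.
Tracing a=0, b=6: compute: tmp=1, then (((9 - b) + abs(3)) <= abs(b)) is true, then tmp=8, then tot=1, then (i=3), then tot=-4, then (i=4), then tot=-9, then (i=5), then tot=-14, then (i=6), then tot=-19, then (i=7), then tot=-24, then (i=8), then tot=-29, then tot=8, then returns -14 | compute2: tmp=1, then (((9 - b) + abs(3)) <= abs(b)) is true, then tmp=8, then tot=1, then (i=3), then tot=-4, then (i=4), then tot=-9, then (i=5), then tot=-14, then (i=6), then tot=-19, then (i=7), then tot=-24, then (i=8), then tot=-29, then tot=8, then returns -14 — matching result -14.
Across all 40 domain points the two functions coincide.
verdict: equivalent


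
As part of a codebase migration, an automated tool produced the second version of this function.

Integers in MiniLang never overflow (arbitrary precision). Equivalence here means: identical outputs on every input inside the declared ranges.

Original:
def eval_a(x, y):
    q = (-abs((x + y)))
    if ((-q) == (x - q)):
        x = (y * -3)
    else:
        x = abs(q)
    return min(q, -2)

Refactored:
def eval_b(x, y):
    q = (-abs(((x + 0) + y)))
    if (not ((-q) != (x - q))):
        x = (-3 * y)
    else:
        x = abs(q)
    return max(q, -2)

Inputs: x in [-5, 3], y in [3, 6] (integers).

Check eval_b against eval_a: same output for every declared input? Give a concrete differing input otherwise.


Consider the input x=-5, y=4.
eval_a: q := -1 | ((-q) == (x - q)): false | x := 1 | result -2
eval_b: q := -1 | (not ((-q) != (x - q))): false | x := 1 | result -1
-2 against -1: the behavior changed.
verdict: not equivalent; witness: x=-5, y=4


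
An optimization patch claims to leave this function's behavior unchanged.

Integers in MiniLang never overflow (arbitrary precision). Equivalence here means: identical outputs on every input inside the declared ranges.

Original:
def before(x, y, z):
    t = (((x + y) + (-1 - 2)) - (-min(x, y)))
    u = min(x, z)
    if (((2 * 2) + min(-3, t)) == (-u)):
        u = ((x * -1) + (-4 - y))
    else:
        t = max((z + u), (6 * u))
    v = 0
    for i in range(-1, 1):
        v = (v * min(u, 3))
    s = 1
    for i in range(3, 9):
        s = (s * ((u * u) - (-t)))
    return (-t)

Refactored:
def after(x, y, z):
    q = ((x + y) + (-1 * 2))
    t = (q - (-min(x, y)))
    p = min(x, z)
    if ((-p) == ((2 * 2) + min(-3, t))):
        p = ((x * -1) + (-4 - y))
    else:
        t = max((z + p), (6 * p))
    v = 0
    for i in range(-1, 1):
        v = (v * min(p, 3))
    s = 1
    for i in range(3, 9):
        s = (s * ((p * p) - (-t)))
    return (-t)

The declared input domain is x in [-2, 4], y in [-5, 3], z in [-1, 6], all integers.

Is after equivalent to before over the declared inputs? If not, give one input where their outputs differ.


Input x=-1, y=1, z=-1: 2 from before versus 3 from after.
verdict: not equivalent; witness: x=-1, y=1, z=-1


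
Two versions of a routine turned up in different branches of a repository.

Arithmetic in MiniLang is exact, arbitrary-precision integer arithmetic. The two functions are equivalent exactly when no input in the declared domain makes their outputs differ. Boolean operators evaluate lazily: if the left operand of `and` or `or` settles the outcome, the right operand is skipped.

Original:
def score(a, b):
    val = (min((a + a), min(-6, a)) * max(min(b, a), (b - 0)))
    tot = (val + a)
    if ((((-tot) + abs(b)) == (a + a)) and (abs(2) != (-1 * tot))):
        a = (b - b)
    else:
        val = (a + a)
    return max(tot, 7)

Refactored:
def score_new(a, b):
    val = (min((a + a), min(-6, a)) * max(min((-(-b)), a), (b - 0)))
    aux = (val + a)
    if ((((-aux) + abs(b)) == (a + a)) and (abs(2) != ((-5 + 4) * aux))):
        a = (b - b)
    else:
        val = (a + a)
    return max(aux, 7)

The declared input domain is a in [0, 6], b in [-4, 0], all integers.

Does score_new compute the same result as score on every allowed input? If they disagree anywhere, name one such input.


Although arithmetic usage differs, plus local variable names differ, plus constant usage differs, 35/35 inputs agree.
verdict: equivalent


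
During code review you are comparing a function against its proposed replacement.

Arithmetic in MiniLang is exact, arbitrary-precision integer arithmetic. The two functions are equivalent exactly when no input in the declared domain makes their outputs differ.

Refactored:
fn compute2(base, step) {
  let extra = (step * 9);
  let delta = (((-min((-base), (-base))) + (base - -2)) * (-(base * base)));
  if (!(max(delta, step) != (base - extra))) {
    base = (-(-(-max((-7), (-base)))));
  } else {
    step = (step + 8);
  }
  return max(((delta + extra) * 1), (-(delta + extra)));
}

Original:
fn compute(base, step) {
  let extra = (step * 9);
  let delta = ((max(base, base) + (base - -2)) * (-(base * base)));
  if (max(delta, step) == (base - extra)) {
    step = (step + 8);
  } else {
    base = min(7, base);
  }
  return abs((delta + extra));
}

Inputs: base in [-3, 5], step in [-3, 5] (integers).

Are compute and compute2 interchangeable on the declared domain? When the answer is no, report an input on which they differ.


Equivalent. The one real change (`(max(delta, step) == (base - extra))` became `(max(delta, step) != (base - extra))`) has no effect anywhere in the declared ranges.
Every one of the 81 inputs gives matching results.
Tracing base=-1, step=5: compute: extra := 45 | delta := 0 | (max(delta, step) == (base - extra)): false | base := -1 | result 45 | compute2: extra := 45 | delta := 0 | (!(max(delta, step) != (base - extra))): false | step := 13 | result 45 — matching result 45.
verdict: equivalent


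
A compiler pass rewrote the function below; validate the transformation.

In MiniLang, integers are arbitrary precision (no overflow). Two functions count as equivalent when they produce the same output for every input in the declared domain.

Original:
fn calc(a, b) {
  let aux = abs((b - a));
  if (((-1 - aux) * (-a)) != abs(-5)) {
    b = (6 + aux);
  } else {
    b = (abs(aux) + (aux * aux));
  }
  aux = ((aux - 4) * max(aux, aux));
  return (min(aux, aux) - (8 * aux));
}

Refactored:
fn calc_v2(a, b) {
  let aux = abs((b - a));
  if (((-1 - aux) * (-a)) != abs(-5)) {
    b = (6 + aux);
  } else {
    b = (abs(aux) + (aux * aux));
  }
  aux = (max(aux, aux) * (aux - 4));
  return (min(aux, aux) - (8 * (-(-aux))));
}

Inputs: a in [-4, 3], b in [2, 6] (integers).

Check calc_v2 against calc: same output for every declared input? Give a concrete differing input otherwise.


Reading the diff, among the changes: same computation, different form.
As a probe, take a=0, b=3: calc runs aux = 3; (((-1 - aux) * (-a)) != abs(-5)) -> true; b = 9; aux = -3; return 21; calc_v2 runs aux = 3; (((-1 - aux) * (-a)) != abs(-5)) -> true; b = 9; aux = -3; return 21; both end at 21.
Sweeping the whole domain (40 inputs) finds no disagreement.
verdict: equivalent


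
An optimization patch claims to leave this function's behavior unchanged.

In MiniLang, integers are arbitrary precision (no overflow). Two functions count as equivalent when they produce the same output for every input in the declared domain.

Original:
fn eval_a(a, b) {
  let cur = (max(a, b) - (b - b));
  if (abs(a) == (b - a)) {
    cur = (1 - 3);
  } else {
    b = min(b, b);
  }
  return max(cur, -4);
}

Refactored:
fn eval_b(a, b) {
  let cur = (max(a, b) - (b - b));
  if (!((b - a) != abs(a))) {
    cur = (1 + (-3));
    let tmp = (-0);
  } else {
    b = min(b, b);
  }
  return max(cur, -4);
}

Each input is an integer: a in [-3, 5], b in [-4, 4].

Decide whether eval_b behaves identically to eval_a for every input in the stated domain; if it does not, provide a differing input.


Behavior is preserved: although constant usage differs, plus arithmetic usage differs, plus comparison usage differs, plus statement counts differ, plus local variable names differ, plus boolean connective usage differs, the outputs never diverge.
Tracing a=-2, b=-3: eval_a: cur = -2; (abs(a) == (b - a)) -> false; b = -3; return -2 | eval_b: cur = -2; (!((b - a) != abs(a))) -> false; b = -3; return -2 — matching result -2.
Checked all 81 inputs in the declared domain: the outputs agree on every one.
verdict: equivalent


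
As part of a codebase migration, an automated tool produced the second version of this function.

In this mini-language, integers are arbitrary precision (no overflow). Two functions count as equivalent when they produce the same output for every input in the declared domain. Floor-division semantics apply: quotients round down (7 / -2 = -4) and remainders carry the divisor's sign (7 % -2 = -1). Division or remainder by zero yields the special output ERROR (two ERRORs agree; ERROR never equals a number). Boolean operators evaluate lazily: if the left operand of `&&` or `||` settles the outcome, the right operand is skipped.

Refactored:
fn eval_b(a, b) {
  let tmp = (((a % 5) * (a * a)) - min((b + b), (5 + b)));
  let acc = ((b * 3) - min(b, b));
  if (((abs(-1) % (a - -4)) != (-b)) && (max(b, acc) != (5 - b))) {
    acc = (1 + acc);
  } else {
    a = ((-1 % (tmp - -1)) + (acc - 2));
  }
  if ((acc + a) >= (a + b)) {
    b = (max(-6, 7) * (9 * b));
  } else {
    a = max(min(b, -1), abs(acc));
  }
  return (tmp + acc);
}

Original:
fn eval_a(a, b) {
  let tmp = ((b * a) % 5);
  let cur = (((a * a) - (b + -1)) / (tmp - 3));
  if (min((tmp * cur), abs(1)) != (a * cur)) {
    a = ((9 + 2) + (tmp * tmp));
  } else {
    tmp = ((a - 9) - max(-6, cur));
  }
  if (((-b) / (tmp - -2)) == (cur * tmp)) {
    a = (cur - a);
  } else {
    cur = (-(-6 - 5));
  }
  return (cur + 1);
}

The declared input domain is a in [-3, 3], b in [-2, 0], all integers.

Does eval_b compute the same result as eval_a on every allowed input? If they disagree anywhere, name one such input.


At a=-3, b=-2: eval_a gives 12, eval_b gives 19.
verdict: not equivalent; witness: a=-3, b=-2


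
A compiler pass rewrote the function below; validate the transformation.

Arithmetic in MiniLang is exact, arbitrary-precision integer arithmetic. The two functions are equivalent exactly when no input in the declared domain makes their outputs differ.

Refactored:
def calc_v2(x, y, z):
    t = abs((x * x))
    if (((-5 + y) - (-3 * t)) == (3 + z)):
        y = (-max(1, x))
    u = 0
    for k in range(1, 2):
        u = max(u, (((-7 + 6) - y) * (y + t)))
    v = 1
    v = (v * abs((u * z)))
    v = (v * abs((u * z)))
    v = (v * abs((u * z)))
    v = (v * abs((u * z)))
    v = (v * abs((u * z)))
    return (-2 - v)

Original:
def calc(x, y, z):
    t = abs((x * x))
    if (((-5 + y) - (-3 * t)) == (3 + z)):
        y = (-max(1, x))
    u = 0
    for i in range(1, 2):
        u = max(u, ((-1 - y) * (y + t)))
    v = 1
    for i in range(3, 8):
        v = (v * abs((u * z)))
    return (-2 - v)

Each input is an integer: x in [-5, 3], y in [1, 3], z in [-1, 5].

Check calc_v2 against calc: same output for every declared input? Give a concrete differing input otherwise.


Differences: statement counts differ; local variable names differ; min/max/abs usage differs; loop structure differs; constant usage differs; arithmetic usage differs — yet all 189 inputs agree.
verdict: equivalent


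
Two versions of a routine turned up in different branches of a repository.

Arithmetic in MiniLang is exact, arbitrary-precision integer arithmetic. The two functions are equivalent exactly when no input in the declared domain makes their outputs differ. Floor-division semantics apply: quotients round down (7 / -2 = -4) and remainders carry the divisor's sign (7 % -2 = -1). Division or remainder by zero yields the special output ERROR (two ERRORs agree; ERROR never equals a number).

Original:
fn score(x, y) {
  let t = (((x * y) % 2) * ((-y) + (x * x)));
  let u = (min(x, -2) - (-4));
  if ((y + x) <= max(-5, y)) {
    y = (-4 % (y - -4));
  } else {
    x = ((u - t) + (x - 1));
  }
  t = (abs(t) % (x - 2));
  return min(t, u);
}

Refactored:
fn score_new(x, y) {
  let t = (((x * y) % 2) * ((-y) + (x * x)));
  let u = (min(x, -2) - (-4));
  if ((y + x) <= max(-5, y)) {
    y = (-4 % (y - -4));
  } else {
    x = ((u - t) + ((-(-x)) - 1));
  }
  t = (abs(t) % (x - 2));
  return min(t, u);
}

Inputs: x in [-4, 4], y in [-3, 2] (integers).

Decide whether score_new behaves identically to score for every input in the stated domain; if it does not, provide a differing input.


Side by side, the visible changes include: same computation, different form.
As a probe, take x=4, y=-2: score runs t becomes 0; next u becomes 2; next ((y + x) <= max(-5, y)) evaluates to false; next x becomes 5; next t becomes 0; next final value 0; score_new runs t becomes 0; next u becomes 2; next ((y + x) <= max(-5, y)) evaluates to false; next x becomes 5; next t becomes 0; next final value 0; both end at 0.
Across all 54 domain points the two functions coincide.
verdict: equivalent


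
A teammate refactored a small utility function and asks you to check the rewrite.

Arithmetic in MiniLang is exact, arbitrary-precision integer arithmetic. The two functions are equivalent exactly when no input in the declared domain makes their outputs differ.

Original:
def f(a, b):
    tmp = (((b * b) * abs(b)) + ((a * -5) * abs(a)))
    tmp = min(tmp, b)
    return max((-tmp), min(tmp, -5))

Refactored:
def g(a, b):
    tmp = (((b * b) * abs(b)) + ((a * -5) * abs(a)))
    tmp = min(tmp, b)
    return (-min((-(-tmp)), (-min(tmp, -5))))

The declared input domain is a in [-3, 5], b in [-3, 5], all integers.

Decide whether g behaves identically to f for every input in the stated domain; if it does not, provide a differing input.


This is a faithful refactor — min/max/abs usage differs, but the computed results match everywhere.
Tracing a=1, b=3: f: tmp = 22; tmp = 3; return -3 | g: tmp = 22; tmp = 3; return -3 — matching result -3.
An exhaustive pass over the 81 declared inputs shows identical outputs.
verdict: equivalent


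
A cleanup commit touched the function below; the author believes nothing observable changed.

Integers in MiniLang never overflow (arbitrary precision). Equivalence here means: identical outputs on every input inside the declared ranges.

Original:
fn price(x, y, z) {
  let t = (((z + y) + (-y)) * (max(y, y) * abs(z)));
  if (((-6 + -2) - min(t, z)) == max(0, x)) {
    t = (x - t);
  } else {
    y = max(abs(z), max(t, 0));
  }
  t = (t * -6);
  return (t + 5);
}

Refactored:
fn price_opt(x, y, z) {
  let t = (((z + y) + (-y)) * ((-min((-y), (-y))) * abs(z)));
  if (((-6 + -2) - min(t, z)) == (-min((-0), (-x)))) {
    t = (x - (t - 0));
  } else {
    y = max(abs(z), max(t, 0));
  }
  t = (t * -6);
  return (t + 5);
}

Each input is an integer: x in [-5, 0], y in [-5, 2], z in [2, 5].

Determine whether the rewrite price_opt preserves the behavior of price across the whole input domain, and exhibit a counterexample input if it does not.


Equivalent — the differences include constant usage differs, and min/max/abs usage differs, and arithmetic usage differs, yet no declared input distinguishes the two.
Tracing x=-5, y=-2, z=5: price: t := -50 | (((-6 + -2) - min(t, z)) == max(0, x)): false | y := 5 | t := 300 | result 305 | price_opt: t := -50 | (((-6 + -2) - min(t, z)) == (-min((-0), (-x)))): false | y := 5 | t := 300 | result 305 — matching result 305.
Across all 192 domain points the two functions coincide.
verdict: equivalent


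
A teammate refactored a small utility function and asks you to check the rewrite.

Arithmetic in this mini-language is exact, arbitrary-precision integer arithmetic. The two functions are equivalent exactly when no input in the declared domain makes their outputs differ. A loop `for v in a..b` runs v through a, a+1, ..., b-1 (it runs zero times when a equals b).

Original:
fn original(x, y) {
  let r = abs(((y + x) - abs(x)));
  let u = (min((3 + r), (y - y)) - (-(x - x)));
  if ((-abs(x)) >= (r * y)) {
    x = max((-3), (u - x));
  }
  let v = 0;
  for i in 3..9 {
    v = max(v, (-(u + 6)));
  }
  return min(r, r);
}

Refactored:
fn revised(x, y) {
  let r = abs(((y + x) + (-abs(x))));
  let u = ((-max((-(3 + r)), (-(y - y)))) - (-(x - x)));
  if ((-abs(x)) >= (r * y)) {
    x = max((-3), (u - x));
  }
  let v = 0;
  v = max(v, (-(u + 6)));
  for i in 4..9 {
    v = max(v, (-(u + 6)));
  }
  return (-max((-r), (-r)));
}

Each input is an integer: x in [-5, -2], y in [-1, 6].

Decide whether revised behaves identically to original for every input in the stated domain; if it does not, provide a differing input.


The two versions differ — the changes include arithmetic usage differs, and statement counts differ, and loop structure differs, and constant usage differs, and min/max/abs usage differs.
One worked example (x=-2, y=1) — original: r=3, then u=0, then ((-abs(x)) >= (r * y)) is false, then v=0, then (i=3), then v=0, then (i=4), then v=0, then (i=5), then v=0, then (i=6), then v=0, then (i=7), then v=0, then (i=8), then v=0, then returns 3; revised: r=3, then u=0, then ((-abs(x)) >= (r * y)) is false, then v=0, then v=0, then (i=4), then v=0, then (i=5), then v=0, then (i=6), then v=0, then (i=7), then v=0, then (i=8), then v=0, then returns 3; agreement on 3.
Across all 32 domain points the two functions coincide.
verdict: equivalent


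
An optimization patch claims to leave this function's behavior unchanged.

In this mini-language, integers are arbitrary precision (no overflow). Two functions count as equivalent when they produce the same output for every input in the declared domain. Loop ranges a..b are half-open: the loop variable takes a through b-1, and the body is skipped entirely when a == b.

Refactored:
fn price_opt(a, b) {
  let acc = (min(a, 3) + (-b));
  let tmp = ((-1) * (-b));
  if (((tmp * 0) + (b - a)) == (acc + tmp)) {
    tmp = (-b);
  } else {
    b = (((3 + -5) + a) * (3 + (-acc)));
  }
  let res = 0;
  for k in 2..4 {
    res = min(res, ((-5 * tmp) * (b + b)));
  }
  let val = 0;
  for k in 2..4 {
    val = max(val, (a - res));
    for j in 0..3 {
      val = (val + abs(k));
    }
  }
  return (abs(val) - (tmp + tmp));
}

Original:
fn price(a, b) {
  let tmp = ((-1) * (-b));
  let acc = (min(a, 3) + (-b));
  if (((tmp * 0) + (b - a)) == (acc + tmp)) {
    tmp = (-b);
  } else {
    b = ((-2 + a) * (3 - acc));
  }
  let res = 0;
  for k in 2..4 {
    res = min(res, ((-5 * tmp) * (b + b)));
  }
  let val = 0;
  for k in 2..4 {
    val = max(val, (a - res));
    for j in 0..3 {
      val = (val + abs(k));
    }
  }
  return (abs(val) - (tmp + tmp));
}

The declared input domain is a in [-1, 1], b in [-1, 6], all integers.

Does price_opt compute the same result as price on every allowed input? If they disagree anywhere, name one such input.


This is a faithful refactor — arithmetic usage differs, and constant usage differs, but the computed results match everywhere.
As a probe, take a=1, b=1: price runs tmp = 1; acc = 0; (((tmp * 0) + (b - a)) == (acc + tmp)) -> false; b = -3; res = 0; [k=2]; res = 0; [k=3]; res = 0; val = 0; [k=2]; val = 1; [j=0]; val = 3; [j=1]; val = 5; [j=2]; val = 7; [k=3]; val = 7; [j=0]; val = 10; [j=1]; val = 13; [j=2]; val = 16; return 14; price_opt runs acc = 0; tmp = 1; (((tmp * 0) + (b - a)) == (acc + tmp)) -> false; b = -3; res = 0; [k=2]; res = 0; [k=3]; res = 0; val = 0; [k=2]; val = 1; [j=0]; val = 3; [j=1]; val = 5; [j=2]; val = 7; [k=3]; val = 7; [j=0]; val = 10; [j=1]; val = 13; [j=2]; val = 16; return 14; both end at 14.
Sweeping the whole domain (24 inputs) finds no disagreement.
verdict: equivalent


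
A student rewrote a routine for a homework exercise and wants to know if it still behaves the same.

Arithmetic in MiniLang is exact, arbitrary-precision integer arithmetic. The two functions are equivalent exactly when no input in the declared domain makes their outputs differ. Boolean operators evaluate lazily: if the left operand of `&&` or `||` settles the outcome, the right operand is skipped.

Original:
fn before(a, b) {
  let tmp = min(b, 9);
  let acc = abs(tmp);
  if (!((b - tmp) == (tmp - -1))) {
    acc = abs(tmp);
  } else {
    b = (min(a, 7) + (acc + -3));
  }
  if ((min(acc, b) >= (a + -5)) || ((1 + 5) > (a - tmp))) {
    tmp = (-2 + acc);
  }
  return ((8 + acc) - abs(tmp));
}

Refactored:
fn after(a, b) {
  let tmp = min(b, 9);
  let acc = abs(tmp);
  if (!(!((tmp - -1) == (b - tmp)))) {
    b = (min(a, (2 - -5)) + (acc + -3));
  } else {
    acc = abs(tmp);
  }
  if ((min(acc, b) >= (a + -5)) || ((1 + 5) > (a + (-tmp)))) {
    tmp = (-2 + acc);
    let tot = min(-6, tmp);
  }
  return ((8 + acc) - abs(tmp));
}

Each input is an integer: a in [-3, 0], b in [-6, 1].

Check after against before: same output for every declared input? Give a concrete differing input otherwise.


Side by side, the visible changes include: min/max/abs usage differs, and local variable names differ, and boolean connective usage differs, and statement counts differ, and constant usage differs, and arithmetic usage differs.
Spot check at a=0, b=-4 — before: tmp = -4; acc = 4; (!((b - tmp) == (tmp - -1))) -> true; acc = 4; ((min(acc, b) >= (a + -5)) || ((1 + 5) > (a - tmp))) -> true; tmp = 2; return 10. after: tmp = -4; acc = 4; (!(!((tmp - -1) == (b - tmp)))) -> false; acc = 4; ((min(acc, b) >= (a + -5)) || ((1 + 5) > (a + (-tmp)))) -> true; tmp = 2; tot = -6; return 10. Both give 10.
Checked all 32 inputs in the declared domain: the outputs agree on every one.
verdict: equivalent
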